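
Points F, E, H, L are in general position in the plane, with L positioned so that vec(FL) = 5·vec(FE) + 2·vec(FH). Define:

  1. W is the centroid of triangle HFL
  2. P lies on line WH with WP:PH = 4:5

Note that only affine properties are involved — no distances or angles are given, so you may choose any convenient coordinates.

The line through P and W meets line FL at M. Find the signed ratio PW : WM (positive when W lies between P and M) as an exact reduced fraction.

Work in coordinates with F = (0, 0), E = (1, 0), H = (0, 1), L = (5, 2).
1. W is the centroid of triangle HFL ⇒ W = (5/3, 1)
2. P lies on line WH with WP:PH = 4:5 ⇒ P = (25/27, 1)
line PW meets FL at M = (5/2, 1)
W = P + t·(M−P) with t = 8/17, so PW:WM = 8/17:9/17

PW:WM = 8/9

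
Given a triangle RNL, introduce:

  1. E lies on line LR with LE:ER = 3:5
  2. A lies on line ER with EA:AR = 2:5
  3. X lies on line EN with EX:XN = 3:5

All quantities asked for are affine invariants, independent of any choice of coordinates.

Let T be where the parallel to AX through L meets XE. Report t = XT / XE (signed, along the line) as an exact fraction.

Choose coordinates R = (0, 0), N = (1, 0), L = (0, 1).
1. E lies on line LR with LE:ER = 3:5 ⇒ E = (0, 5/8)
2. A lies on line ER with EA:AR = 2:5 ⇒ A = (0, 25/56)
3. X lies on line EN with EX:XN = 3:5 ⇒ X = (3/8, 25/64)
through L parallel to AX: direction (3/8, -25/448); meets XE at T = (-63/80, 143/128)
T = X + t·(E−X) with t = 31/10

t = 31/10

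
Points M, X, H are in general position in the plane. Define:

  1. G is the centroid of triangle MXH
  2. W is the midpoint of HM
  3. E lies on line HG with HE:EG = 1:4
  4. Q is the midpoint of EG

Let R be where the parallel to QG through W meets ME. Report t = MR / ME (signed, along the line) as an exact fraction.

t = 1/2

Assign M = (0, 0), X = (1, 0), H = (0, 1) — the answer is frame-independent, so this choice is without loss of generality.
1. G is the centroid of triangle MXH ⇒ G = (1/3, 1/3)
2. W is the midpoint of HM ⇒ W = (0, 1/2)
3. E lies on line HG with HE:EG = 1:4 ⇒ E = (1/15, 13/15)
4. Q is the midpoint of EG ⇒ Q = (1/5, 3/5)
through W parallel to QG: direction (2/15, -4/15); meets ME at R = (1/30, 13/30)
R = M + t·(E−M) with t = 1/2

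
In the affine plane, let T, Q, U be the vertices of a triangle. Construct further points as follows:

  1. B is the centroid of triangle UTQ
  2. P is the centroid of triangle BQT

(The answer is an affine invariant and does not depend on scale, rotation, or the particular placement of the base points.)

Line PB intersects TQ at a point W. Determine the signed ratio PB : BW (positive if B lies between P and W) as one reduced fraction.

PB:BW = -2/3

Assign T = (0, 0), Q = (1, 0), U = (0, 1) — the answer is frame-independent, so this choice is without loss of generality.
1. B is the centroid of triangle UTQ ⇒ B = (1/3, 1/3)
2. P is the centroid of triangle BQT ⇒ P = (4/9, 1/9)
line PB meets TQ at W = (1/2, 0)
B = P + t·(W−P) with t = -2, so PB:BW = -2:3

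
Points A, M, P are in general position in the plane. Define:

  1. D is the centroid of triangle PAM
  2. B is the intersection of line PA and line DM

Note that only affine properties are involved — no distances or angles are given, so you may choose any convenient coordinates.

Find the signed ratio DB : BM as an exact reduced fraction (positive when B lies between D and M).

DB:BM = -1/3

Choose coordinates A = (0, 0), M = (1, 0), P = (0, 1).
1. D is the centroid of triangle PAM ⇒ D = (1/3, 1/3)
2. B is the intersection of line PA and line DM ⇒ B = (0, 1/2)
B = D + t·(M−D) with t = -1/2, so DB:BM = t:(1−t) = -1/2:3/2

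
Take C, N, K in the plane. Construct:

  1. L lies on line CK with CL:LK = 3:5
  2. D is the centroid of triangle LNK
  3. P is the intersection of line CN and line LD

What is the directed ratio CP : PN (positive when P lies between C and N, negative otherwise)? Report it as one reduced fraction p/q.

Choose coordinates C = (0, 0), N = (1, 0), K = (0, 1).
1. L lies on line CK with CL:LK = 3:5 ⇒ L = (0, 3/8)
2. D is the centroid of triangle LNK ⇒ D = (1/3, 11/24)
3. P is the intersection of line CN and line LD ⇒ P = (-3/2, 0)
P = C + t·(N−C) with t = -3/2, so CP:PN = t:(1−t) = -3/2:5/2

CP:PN = -3/5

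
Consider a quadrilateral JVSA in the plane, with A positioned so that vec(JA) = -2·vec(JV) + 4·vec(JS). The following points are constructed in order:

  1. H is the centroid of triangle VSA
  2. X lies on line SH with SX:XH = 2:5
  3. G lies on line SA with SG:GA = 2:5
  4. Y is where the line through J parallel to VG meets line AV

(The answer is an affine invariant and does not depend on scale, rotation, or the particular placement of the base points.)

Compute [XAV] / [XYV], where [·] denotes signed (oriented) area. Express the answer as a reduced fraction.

[XAV]:[XYV] = -5/13

Assign J = (0, 0), V = (1, 0), S = (0, 1), A = (-2, 4) — the answer is frame-independent, so this choice is without loss of generality.
1. H is the centroid of triangle VSA ⇒ H = (-1/3, 5/3)
2. X lies on line SH with SX:XH = 2:5 ⇒ X = (-2/21, 25/21)
3. G lies on line SA with SG:GA = 2:5 ⇒ G = (-4/7, 13/7)
4. Y is where the line through J parallel to VG meets line AV ⇒ Y = (44/5, -52/5)
2·[XAV] = -17/21, 2·[XYV] = 221/105
[XAV]:[XYV] = -17/21:221/105 = -5/13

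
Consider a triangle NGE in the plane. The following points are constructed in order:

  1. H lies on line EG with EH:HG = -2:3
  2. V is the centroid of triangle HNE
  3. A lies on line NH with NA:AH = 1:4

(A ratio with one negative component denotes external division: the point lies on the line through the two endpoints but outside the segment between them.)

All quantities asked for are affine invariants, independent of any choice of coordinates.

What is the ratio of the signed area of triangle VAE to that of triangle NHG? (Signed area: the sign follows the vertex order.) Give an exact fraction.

Work in coordinates with N = (0, 0), G = (1, 0), E = (0, 1).
1. H lies on line EG with EH:HG = -2:3 ⇒ H = (-2, 3)
2. V is the centroid of triangle HNE ⇒ V = (-2/3, 4/3)
3. A lies on line NH with NA:AH = 1:4 ⇒ A = (-2/5, 3/5)
2·[VAE] = 2/5, 2·[NHG] = -3
[VAE]:[NHG] = 2/5:-3 = -2/15

[VAE]:[NHG] = -2/15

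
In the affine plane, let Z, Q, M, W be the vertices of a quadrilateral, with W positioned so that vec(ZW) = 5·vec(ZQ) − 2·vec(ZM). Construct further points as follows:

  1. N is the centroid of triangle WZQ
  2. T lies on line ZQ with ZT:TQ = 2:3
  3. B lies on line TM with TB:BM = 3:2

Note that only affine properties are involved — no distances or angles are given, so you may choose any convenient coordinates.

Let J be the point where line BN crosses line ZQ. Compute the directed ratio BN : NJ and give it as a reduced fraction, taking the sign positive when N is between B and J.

Choose coordinates Z = (0, 0), Q = (1, 0), M = (0, 1), W = (5, -2).
1. N is the centroid of triangle WZQ ⇒ N = (2, -2/3)
2. T lies on line ZQ with ZT:TQ = 2:3 ⇒ T = (2/5, 0)
3. B lies on line TM with TB:BM = 3:2 ⇒ B = (4/25, 3/5)
line BN meets ZQ at J = (98/95, 0)
N = B + t·(J−B) with t = 19/9, so BN:NJ = 19/9:-10/9

BN:NJ = -19/10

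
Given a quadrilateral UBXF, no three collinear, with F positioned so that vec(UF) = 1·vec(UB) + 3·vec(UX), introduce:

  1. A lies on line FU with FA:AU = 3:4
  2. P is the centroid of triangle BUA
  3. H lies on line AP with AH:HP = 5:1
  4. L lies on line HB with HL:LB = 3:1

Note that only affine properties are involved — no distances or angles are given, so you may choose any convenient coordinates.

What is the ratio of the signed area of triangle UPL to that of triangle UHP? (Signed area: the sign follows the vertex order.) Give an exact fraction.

[UPL]:[UHP] = 17/4

Choose coordinates U = (0, 0), B = (1, 0), X = (0, 1), F = (1, 3).
1. A lies on line FU with FA:AU = 3:4 ⇒ A = (4/7, 12/7)
2. P is the centroid of triangle BUA ⇒ P = (11/21, 4/7)
3. H lies on line AP with AH:HP = 5:1 ⇒ H = (67/126, 16/21)
4. L lies on line HB with HL:LB = 3:1 ⇒ L = (445/504, 4/21)
2·[UPL] = -17/42, 2·[UHP] = -2/21
[UPL]:[UHP] = -17/42:-2/21 = 17/4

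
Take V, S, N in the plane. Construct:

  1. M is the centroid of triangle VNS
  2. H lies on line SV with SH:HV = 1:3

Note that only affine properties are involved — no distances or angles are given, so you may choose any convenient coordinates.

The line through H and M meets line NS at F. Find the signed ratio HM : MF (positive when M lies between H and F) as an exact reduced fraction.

HM:MF = -1/4

Assign V = (0, 0), S = (1, 0), N = (0, 1) — the answer is frame-independent, so this choice is without loss of generality.
1. M is the centroid of triangle VNS ⇒ M = (1/3, 1/3)
2. H lies on line SV with SH:HV = 1:3 ⇒ H = (3/4, 0)
line HM meets NS at F = (2, -1)
M = H + t·(F−H) with t = -1/3, so HM:MF = -1/3:4/3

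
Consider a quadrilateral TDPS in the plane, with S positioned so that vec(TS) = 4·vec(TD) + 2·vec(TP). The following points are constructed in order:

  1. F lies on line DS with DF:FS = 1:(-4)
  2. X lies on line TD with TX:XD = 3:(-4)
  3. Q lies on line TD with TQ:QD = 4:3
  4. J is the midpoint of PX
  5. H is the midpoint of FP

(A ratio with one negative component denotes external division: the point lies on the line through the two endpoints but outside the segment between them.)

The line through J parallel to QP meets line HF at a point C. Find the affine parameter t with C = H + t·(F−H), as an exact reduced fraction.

t = 11/4

Choose coordinates T = (0, 0), D = (1, 0), P = (0, 1), S = (4, 2).
1. F lies on line DS with DF:FS = 1:(-4) ⇒ F = (0, -2/3)
2. X lies on line TD with TX:XD = 3:(-4) ⇒ X = (-3, 0)
3. Q lies on line TD with TQ:QD = 4:3 ⇒ Q = (4/7, 0)
4. J is the midpoint of PX ⇒ J = (-3/2, 1/2)
5. H is the midpoint of FP ⇒ H = (0, 1/6)
through J parallel to QP: direction (-4/7, 1); meets HF at C = (0, -17/8)
C = H + t·(F−H) with t = 11/4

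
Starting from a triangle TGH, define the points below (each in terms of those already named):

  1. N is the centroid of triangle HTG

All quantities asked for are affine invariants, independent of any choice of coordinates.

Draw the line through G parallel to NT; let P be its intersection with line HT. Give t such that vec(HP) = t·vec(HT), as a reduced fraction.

Assign T = (0, 0), G = (1, 0), H = (0, 1) — the answer is frame-independent, so this choice is without loss of generality.
1. N is the centroid of triangle HTG ⇒ N = (1/3, 1/3)
through G parallel to NT: direction (-1/3, -1/3); meets HT at P = (0, -1)
P = H + t·(T−H) with t = 2

t = 2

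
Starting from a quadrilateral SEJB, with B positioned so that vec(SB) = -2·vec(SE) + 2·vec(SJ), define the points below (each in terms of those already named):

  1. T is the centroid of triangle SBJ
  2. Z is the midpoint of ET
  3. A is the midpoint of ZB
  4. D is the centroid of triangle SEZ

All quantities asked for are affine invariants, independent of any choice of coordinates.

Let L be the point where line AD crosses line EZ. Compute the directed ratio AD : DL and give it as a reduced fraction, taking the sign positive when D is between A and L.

AD:DL = -3/2

Choose coordinates S = (0, 0), E = (1, 0), J = (0, 1), B = (-2, 2).
1. T is the centroid of triangle SBJ ⇒ T = (-2/3, 1)
2. Z is the midpoint of ET ⇒ Z = (1/6, 1/2)
3. A is the midpoint of ZB ⇒ A = (-11/12, 5/4)
4. D is the centroid of triangle SEZ ⇒ D = (7/18, 1/6)
line AD meets EZ at L = (-13/27, 8/9)
D = A + t·(L−A) with t = 3, so AD:DL = 3:-2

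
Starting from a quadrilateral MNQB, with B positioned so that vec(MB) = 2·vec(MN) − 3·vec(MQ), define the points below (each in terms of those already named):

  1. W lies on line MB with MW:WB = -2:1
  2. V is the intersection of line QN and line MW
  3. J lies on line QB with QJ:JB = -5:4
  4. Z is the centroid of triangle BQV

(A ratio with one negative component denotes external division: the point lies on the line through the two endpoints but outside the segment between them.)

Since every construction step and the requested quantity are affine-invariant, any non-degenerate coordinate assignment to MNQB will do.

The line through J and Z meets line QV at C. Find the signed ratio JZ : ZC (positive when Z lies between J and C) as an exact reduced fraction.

JZ:ZC = 14

Choose coordinates M = (0, 0), N = (1, 0), Q = (0, 1), B = (2, -3).
1. W lies on line MB with MW:WB = -2:1 ⇒ W = (4, -6)
2. V is the intersection of line QN and line MW ⇒ V = (-2, 3)
3. J lies on line QB with QJ:JB = -5:4 ⇒ J = (10, -19)
4. Z is the centroid of triangle BQV ⇒ Z = (0, 1/3)
line JZ meets QV at C = (-5/7, 12/7)
Z = J + t·(C−J) with t = 14/15, so JZ:ZC = 14/15:1/15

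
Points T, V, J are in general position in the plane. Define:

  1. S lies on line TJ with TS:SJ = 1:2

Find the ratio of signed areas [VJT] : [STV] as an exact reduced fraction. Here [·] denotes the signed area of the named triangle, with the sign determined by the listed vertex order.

Set T = (0, 0), V = (1, 0), J = (0, 1); any affine frame gives the same invariant.
1. S lies on line TJ with TS:SJ = 1:2 ⇒ S = (0, 1/3)
2·[VJT] = 1, 2·[STV] = 1/3
[VJT]:[STV] = 1:1/3 = 3

[VJT]:[STV] = 3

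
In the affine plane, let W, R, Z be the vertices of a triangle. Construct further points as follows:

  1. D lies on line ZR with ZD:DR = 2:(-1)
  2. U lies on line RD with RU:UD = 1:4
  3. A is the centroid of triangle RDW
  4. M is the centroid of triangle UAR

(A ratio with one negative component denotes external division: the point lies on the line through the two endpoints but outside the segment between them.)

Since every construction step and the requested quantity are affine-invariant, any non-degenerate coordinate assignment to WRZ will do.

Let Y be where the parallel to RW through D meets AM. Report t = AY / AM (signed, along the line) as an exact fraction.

Work in coordinates with W = (0, 0), R = (1, 0), Z = (0, 1).
1. D lies on line ZR with ZD:DR = 2:(-1) ⇒ D = (2, -1)
2. U lies on line RD with RU:UD = 1:4 ⇒ U = (6/5, -1/5)
3. A is the centroid of triangle RDW ⇒ A = (1, -1/3)
4. M is the centroid of triangle UAR ⇒ M = (16/15, -8/45)
through D parallel to RW: direction (-1, 0); meets AM at Y = (5/7, -1)
Y = A + t·(M−A) with t = -30/7

t = -30/7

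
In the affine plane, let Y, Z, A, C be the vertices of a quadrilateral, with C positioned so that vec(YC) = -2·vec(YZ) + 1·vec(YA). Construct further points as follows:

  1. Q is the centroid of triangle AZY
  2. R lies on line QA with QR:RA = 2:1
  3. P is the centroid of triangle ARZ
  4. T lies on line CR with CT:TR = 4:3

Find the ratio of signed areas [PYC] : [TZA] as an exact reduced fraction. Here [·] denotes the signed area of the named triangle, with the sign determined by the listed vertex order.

[PYC]:[TZA] = -49/29

Assign Y = (0, 0), Z = (1, 0), A = (0, 1), C = (-2, 1) — the answer is frame-independent, so this choice is without loss of generality.
1. Q is the centroid of triangle AZY ⇒ Q = (1/3, 1/3)
2. R lies on line QA with QR:RA = 2:1 ⇒ R = (1/9, 7/9)
3. P is the centroid of triangle ARZ ⇒ P = (10/27, 16/27)
4. T lies on line CR with CT:TR = 4:3 ⇒ T = (-50/63, 55/63)
2·[PYC] = -14/9, 2·[TZA] = 58/63
[PYC]:[TZA] = -14/9:58/63 = -49/29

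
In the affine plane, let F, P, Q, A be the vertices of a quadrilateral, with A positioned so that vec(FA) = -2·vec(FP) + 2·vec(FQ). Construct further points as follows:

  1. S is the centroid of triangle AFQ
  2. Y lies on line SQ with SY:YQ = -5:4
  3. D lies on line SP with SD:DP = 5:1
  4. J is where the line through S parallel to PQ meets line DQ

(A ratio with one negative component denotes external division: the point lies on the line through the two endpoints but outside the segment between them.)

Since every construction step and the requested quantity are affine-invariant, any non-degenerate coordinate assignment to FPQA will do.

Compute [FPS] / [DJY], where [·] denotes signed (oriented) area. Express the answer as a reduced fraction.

Assign F = (0, 0), P = (1, 0), Q = (0, 1), A = (-2, 2) — the answer is frame-independent, so this choice is without loss of generality.
1. S is the centroid of triangle AFQ ⇒ S = (-2/3, 1)
2. Y lies on line SQ with SY:YQ = -5:4 ⇒ Y = (8/3, 1)
3. D lies on line SP with SD:DP = 5:1 ⇒ D = (13/18, 1/6)
4. J is where the line through S parallel to PQ meets line DQ ⇒ J = (13/3, -4)
2·[FPS] = 1, 2·[DJY] = 100/9
[FPS]:[DJY] = 1:100/9 = 9/100

[FPS]:[DJY] = 9/100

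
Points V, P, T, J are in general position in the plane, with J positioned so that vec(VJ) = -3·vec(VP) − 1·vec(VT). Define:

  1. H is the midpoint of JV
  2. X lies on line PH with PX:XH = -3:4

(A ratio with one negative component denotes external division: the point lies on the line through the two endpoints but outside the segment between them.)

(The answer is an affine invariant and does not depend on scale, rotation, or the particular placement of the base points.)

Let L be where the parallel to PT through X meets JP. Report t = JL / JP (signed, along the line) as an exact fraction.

t = 14/5

Work in coordinates with V = (0, 0), P = (1, 0), T = (0, 1), J = (-3, -1).
1. H is the midpoint of JV ⇒ H = (-3/2, -1/2)
2. X lies on line PH with PX:XH = -3:4 ⇒ X = (17/2, 3/2)
through X parallel to PT: direction (-1, 1); meets JP at L = (41/5, 9/5)
L = J + t·(P−J) with t = 14/5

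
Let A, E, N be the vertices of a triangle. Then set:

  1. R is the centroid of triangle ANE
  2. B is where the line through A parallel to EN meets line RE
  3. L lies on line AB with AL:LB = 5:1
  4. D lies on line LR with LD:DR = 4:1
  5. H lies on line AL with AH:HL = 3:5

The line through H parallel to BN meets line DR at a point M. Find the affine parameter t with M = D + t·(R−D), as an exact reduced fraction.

Choose coordinates A = (0, 0), E = (1, 0), N = (0, 1).
1. R is the centroid of triangle ANE ⇒ R = (1/3, 1/3)
2. B is where the line through A parallel to EN meets line RE ⇒ B = (-1, 1)
3. L lies on line AB with AL:LB = 5:1 ⇒ L = (-5/6, 5/6)
4. D lies on line LR with LD:DR = 4:1 ⇒ D = (1/10, 13/30)
5. H lies on line AL with AH:HL = 3:5 ⇒ H = (-5/16, 5/16)
through H parallel to BN: direction (1, 0); meets DR at M = (55/144, 5/16)
M = D + t·(R−D) with t = 29/24

t = 29/24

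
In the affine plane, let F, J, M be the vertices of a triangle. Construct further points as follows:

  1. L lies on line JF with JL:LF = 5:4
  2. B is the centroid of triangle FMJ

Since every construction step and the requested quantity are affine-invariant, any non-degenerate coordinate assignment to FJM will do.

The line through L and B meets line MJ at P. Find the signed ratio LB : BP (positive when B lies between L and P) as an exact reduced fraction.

Assign F = (0, 0), J = (1, 0), M = (0, 1) — the answer is frame-independent, so this choice is without loss of generality.
1. L lies on line JF with JL:LF = 5:4 ⇒ L = (4/9, 0)
2. B is the centroid of triangle FMJ ⇒ B = (1/3, 1/3)
line LB meets MJ at P = (1/6, 5/6)
B = L + t·(P−L) with t = 2/5, so LB:BP = 2/5:3/5

LB:BP = 2/3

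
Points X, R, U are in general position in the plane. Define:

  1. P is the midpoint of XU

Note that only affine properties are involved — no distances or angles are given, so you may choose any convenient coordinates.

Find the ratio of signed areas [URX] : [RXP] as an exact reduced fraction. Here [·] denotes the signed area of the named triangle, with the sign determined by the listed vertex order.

[URX]:[RXP] = 2

Work in coordinates with X = (0, 0), R = (1, 0), U = (0, 1).
1. P is the midpoint of XU ⇒ P = (0, 1/2)
2·[URX] = -1, 2·[RXP] = -1/2
[URX]:[RXP] = -1:-1/2 = 2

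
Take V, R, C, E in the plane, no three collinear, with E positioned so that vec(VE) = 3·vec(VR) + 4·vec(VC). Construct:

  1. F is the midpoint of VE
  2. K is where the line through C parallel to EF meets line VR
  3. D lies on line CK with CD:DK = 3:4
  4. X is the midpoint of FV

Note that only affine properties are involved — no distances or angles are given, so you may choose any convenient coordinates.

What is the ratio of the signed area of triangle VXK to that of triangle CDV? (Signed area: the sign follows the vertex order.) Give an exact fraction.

[VXK]:[CDV] = 7/3

Set V = (0, 0), R = (1, 0), C = (0, 1), E = (3, 4); any affine frame gives the same invariant.
1. F is the midpoint of VE ⇒ F = (3/2, 2)
2. K is where the line through C parallel to EF meets line VR ⇒ K = (-3/4, 0)
3. D lies on line CK with CD:DK = 3:4 ⇒ D = (-9/28, 4/7)
4. X is the midpoint of FV ⇒ X = (3/4, 1)
2·[VXK] = 3/4, 2·[CDV] = 9/28
[VXK]:[CDV] = 3/4:9/28 = 7/3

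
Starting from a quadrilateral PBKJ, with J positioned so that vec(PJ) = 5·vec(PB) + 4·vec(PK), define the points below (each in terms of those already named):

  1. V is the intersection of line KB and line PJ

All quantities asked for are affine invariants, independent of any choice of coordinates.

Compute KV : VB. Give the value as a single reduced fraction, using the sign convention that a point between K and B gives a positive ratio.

KV:VB = 5/4

Choose coordinates P = (0, 0), B = (1, 0), K = (0, 1), J = (5, 4).
1. V is the intersection of line KB and line PJ ⇒ V = (5/9, 4/9)
V = K + t·(B−K) with t = 5/9, so KV:VB = t:(1−t) = 5/9:4/9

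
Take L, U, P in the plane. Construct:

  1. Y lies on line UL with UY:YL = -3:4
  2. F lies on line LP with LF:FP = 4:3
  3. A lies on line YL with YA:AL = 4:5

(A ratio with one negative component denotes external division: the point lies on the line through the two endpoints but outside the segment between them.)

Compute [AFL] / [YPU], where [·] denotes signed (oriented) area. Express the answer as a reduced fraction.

Choose coordinates L = (0, 0), U = (1, 0), P = (0, 1).
1. Y lies on line UL with UY:YL = -3:4 ⇒ Y = (4, 0)
2. F lies on line LP with LF:FP = 4:3 ⇒ F = (0, 4/7)
3. A lies on line YL with YA:AL = 4:5 ⇒ A = (20/9, 0)
2·[AFL] = 80/63, 2·[YPU] = 3
[AFL]:[YPU] = 80/63:3 = 80/189

[AFL]:[YPU] = 80/189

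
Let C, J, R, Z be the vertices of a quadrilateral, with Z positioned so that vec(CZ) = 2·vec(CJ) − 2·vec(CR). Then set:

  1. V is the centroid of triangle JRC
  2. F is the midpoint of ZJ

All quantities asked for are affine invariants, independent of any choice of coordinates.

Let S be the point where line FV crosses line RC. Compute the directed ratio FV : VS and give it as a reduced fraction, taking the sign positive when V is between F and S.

Work in coordinates with C = (0, 0), J = (1, 0), R = (0, 1), Z = (2, -2).
1. V is the centroid of triangle JRC ⇒ V = (1/3, 1/3)
2. F is the midpoint of ZJ ⇒ F = (3/2, -1)
line FV meets RC at S = (0, 5/7)
V = F + t·(S−F) with t = 7/9, so FV:VS = 7/9:2/9

FV:VS = 7/2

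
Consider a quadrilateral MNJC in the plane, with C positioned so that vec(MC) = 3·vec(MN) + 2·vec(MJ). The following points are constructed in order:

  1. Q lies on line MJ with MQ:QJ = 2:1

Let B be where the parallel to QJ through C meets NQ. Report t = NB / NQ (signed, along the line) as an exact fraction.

Set M = (0, 0), N = (1, 0), J = (0, 1), C = (3, 2); any affine frame gives the same invariant.
1. Q lies on line MJ with MQ:QJ = 2:1 ⇒ Q = (0, 2/3)
through C parallel to QJ: direction (0, 1/3); meets NQ at B = (3, -4/3)
B = N + t·(Q−N) with t = -2

t = -2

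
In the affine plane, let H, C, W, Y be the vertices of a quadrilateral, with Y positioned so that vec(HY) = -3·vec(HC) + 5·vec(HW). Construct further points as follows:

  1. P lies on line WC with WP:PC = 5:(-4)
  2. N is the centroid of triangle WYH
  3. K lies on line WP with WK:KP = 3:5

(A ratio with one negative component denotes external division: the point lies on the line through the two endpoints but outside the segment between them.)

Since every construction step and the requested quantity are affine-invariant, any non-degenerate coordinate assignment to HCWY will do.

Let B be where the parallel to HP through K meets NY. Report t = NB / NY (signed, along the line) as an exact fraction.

Set H = (0, 0), C = (1, 0), W = (0, 1), Y = (-3, 5); any affine frame gives the same invariant.
1. P lies on line WC with WP:PC = 5:(-4) ⇒ P = (5, -4)
2. N is the centroid of triangle WYH ⇒ N = (-1, 2)
3. K lies on line WP with WK:KP = 3:5 ⇒ K = (15/8, -7/8)
through K parallel to HP: direction (5, -4); meets NY at B = (-5/28, 43/56)
B = N + t·(Y−N) with t = -23/56

t = -23/56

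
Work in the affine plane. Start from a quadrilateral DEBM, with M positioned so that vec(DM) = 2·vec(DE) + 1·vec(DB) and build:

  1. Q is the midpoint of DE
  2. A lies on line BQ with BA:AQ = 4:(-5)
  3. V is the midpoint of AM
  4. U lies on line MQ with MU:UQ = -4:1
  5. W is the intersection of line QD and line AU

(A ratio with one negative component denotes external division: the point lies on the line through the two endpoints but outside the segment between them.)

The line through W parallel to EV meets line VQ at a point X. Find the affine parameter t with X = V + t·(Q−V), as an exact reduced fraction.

Choose coordinates D = (0, 0), E = (1, 0), B = (0, 1), M = (2, 1).
1. Q is the midpoint of DE ⇒ Q = (1/2, 0)
2. A lies on line BQ with BA:AQ = 4:(-5) ⇒ A = (-2, 5)
3. V is the midpoint of AM ⇒ V = (0, 3)
4. U lies on line MQ with MU:UQ = -4:1 ⇒ U = (0, -1/3)
5. W is the intersection of line QD and line AU ⇒ W = (-1/8, 0)
through W parallel to EV: direction (-1, 3); meets VQ at X = (9/8, -15/4)
X = V + t·(Q−V) with t = 9/4

t = 9/4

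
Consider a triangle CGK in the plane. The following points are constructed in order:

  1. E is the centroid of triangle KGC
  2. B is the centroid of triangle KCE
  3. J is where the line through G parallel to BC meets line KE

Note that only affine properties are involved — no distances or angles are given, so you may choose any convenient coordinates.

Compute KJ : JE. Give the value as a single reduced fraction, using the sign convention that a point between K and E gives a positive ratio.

KJ:JE = -5/3

Choose coordinates C = (0, 0), G = (1, 0), K = (0, 1).
1. E is the centroid of triangle KGC ⇒ E = (1/3, 1/3)
2. B is the centroid of triangle KCE ⇒ B = (1/9, 4/9)
3. J is where the line through G parallel to BC meets line KE ⇒ J = (5/6, -2/3)
J = K + t·(E−K) with t = 5/2, so KJ:JE = t:(1−t) = 5/2:-3/2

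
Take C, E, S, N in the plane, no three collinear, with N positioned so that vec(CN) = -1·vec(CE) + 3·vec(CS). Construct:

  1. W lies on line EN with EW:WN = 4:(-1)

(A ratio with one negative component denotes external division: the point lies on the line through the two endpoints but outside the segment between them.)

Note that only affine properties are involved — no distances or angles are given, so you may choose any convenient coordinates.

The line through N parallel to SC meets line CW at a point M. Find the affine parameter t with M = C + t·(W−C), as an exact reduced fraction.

Set C = (0, 0), E = (1, 0), S = (0, 1), N = (-1, 3); any affine frame gives the same invariant.
1. W lies on line EN with EW:WN = 4:(-1) ⇒ W = (-5/3, 4)
through N parallel to SC: direction (0, -1); meets CW at M = (-1, 12/5)
M = C + t·(W−C) with t = 3/5

t = 3/5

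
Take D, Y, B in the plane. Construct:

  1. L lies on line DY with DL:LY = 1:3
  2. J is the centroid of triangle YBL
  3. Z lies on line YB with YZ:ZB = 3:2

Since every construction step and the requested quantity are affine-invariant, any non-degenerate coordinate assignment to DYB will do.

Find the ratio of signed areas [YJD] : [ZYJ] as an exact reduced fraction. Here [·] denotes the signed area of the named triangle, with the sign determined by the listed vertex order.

Assign D = (0, 0), Y = (1, 0), B = (0, 1) — the answer is frame-independent, so this choice is without loss of generality.
1. L lies on line DY with DL:LY = 1:3 ⇒ L = (1/4, 0)
2. J is the centroid of triangle YBL ⇒ J = (5/12, 1/3)
3. Z lies on line YB with YZ:ZB = 3:2 ⇒ Z = (2/5, 3/5)
2·[YJD] = 1/3, 2·[ZYJ] = -3/20
[YJD]:[ZYJ] = 1/3:-3/20 = -20/9

[YJD]:[ZYJ] = -20/9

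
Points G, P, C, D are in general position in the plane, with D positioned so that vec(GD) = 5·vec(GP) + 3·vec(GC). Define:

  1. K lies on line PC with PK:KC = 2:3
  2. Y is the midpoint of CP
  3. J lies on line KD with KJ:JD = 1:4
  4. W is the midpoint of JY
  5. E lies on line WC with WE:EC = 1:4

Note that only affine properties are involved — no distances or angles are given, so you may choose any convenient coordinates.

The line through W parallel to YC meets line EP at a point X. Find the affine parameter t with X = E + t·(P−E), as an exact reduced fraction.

Assign G = (0, 0), P = (1, 0), C = (0, 1), D = (5, 3) — the answer is frame-independent, so this choice is without loss of generality.
1. K lies on line PC with PK:KC = 2:3 ⇒ K = (3/5, 2/5)
2. Y is the midpoint of CP ⇒ Y = (1/2, 1/2)
3. J lies on line KD with KJ:JD = 1:4 ⇒ J = (37/25, 23/25)
4. W is the midpoint of JY ⇒ W = (99/100, 71/100)
5. E lies on line WC with WE:EC = 1:4 ⇒ E = (99/125, 96/125)
through W parallel to YC: direction (-1/2, 1/2); meets EP at X = (37/50, 24/25)
X = E + t·(P−E) with t = -1/4

t = -1/4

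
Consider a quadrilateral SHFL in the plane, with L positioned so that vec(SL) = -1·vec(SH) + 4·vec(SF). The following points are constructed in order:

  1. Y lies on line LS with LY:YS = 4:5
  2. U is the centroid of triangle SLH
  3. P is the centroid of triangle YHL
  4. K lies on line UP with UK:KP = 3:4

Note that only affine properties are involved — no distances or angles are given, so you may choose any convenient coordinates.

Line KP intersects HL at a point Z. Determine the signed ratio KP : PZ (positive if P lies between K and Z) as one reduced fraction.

KP:PZ = 5/7

Choose coordinates S = (0, 0), H = (1, 0), F = (0, 1), L = (-1, 4).
1. Y lies on line LS with LY:YS = 4:5 ⇒ Y = (-5/9, 20/9)
2. U is the centroid of triangle SLH ⇒ U = (0, 4/3)
3. P is the centroid of triangle YHL ⇒ P = (-5/27, 56/27)
4. K lies on line UP with UK:KP = 3:4 ⇒ K = (-5/63, 104/63)
line KP meets HL at Z = (-1/3, 8/3)
P = K + t·(Z−K) with t = 5/12, so KP:PZ = 5/12:7/12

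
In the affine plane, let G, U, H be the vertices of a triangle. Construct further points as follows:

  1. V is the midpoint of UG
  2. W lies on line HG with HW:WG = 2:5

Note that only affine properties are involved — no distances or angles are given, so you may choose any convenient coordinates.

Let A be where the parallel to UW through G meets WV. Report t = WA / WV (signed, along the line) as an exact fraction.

t = 2

Assign G = (0, 0), U = (1, 0), H = (0, 1) — the answer is frame-independent, so this choice is without loss of generality.
1. V is the midpoint of UG ⇒ V = (1/2, 0)
2. W lies on line HG with HW:WG = 2:5 ⇒ W = (0, 5/7)
through G parallel to UW: direction (-1, 5/7); meets WV at A = (1, -5/7)
A = W + t·(V−W) with t = 2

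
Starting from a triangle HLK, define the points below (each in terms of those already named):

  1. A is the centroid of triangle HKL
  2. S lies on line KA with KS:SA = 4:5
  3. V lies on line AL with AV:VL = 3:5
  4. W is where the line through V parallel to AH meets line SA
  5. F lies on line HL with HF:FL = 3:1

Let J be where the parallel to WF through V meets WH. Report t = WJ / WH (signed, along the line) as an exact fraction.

Set H = (0, 0), L = (1, 0), K = (0, 1); any affine frame gives the same invariant.
1. A is the centroid of triangle HKL ⇒ A = (1/3, 1/3)
2. S lies on line KA with KS:SA = 4:5 ⇒ S = (4/27, 19/27)
3. V lies on line AL with AV:VL = 3:5 ⇒ V = (7/12, 5/24)
4. W is where the line through V parallel to AH meets line SA ⇒ W = (11/24, 1/12)
5. F lies on line HL with HF:FL = 3:1 ⇒ F = (3/4, 0)
through V parallel to WF: direction (7/24, -1/12); meets WH at J = (77/96, 7/48)
J = W + t·(H−W) with t = -3/4

t = -3/4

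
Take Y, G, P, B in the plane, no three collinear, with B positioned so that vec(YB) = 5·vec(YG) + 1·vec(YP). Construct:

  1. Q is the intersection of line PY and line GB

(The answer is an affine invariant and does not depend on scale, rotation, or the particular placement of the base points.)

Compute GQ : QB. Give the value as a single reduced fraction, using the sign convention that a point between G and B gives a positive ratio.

Set Y = (0, 0), G = (1, 0), P = (0, 1), B = (5, 1); any affine frame gives the same invariant.
1. Q is the intersection of line PY and line GB ⇒ Q = (0, -1/4)
Q = G + t·(B−G) with t = -1/4, so GQ:QB = t:(1−t) = -1/4:5/4

GQ:QB = -1/5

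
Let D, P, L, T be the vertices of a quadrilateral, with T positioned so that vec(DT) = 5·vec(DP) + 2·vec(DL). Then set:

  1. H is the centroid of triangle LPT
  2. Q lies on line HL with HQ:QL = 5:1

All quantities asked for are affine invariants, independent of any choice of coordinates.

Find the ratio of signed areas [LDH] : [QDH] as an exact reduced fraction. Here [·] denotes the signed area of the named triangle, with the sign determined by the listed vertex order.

Choose coordinates D = (0, 0), P = (1, 0), L = (0, 1), T = (5, 2).
1. H is the centroid of triangle LPT ⇒ H = (2, 1)
2. Q lies on line HL with HQ:QL = 5:1 ⇒ Q = (1/3, 1)
2·[LDH] = 2, 2·[QDH] = 5/3
[LDH]:[QDH] = 2:5/3 = 6/5

[LDH]:[QDH] = 6/5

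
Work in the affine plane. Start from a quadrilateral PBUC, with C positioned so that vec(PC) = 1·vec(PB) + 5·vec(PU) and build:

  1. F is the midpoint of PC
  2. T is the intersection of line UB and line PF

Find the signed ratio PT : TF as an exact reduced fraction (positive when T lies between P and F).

PT:TF = 1/2

Choose coordinates P = (0, 0), B = (1, 0), U = (0, 1), C = (1, 5).
1. F is the midpoint of PC ⇒ F = (1/2, 5/2)
2. T is the intersection of line UB and line PF ⇒ T = (1/6, 5/6)
T = P + t·(F−P) with t = 1/3, so PT:TF = t:(1−t) = 1/3:2/3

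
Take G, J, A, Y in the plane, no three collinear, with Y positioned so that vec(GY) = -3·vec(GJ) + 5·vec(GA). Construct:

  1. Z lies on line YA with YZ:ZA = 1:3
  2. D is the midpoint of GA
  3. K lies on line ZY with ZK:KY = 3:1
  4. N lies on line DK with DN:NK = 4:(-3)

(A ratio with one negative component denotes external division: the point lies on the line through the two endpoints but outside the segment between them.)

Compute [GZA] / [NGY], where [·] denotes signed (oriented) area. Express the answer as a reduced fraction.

Assign G = (0, 0), J = (1, 0), A = (0, 1), Y = (-3, 5) — the answer is frame-independent, so this choice is without loss of generality.
1. Z lies on line YA with YZ:ZA = 1:3 ⇒ Z = (-9/4, 4)
2. D is the midpoint of GA ⇒ D = (0, 1/2)
3. K lies on line ZY with ZK:KY = 3:1 ⇒ K = (-45/16, 19/4)
4. N lies on line DK with DN:NK = 4:(-3) ⇒ N = (-45/4, 35/2)
2·[GZA] = -9/4, 2·[NGY] = 15/4
[GZA]:[NGY] = -9/4:15/4 = -3/5

[GZA]:[NGY] = -3/5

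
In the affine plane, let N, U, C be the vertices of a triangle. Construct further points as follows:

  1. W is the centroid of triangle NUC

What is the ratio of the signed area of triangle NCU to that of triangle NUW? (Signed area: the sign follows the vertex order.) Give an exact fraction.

Work in coordinates with N = (0, 0), U = (1, 0), C = (0, 1).
1. W is the centroid of triangle NUC ⇒ W = (1/3, 1/3)
2·[NCU] = -1, 2·[NUW] = 1/3
[NCU]:[NUW] = -1:1/3 = -3

[NCU]:[NUW] = -3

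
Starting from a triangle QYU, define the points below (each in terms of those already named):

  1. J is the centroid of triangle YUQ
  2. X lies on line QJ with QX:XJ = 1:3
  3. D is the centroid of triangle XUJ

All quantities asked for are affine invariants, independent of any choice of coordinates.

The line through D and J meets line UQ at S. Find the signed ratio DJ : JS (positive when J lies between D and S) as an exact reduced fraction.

DJ:JS = -7/12

Choose coordinates Q = (0, 0), Y = (1, 0), U = (0, 1).
1. J is the centroid of triangle YUQ ⇒ J = (1/3, 1/3)
2. X lies on line QJ with QX:XJ = 1:3 ⇒ X = (1/12, 1/12)
3. D is the centroid of triangle XUJ ⇒ D = (5/36, 17/36)
line DJ meets UQ at S = (0, 4/7)
J = D + t·(S−D) with t = -7/5, so DJ:JS = -7/5:12/5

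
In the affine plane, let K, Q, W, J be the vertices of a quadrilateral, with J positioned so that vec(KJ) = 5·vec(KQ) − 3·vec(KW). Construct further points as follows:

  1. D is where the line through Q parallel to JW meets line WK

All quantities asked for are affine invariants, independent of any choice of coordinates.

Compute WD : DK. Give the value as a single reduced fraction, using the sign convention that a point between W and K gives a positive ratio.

WD:DK = 1/4

Assign K = (0, 0), Q = (1, 0), W = (0, 1), J = (5, -3) — the answer is frame-independent, so this choice is without loss of generality.
1. D is where the line through Q parallel to JW meets line WK ⇒ D = (0, 4/5)
D = W + t·(K−W) with t = 1/5, so WD:DK = t:(1−t) = 1/5:4/5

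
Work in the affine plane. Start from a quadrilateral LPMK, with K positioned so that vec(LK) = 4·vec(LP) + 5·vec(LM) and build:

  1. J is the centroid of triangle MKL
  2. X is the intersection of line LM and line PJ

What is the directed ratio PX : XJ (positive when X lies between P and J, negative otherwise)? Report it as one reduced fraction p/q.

PX:XJ = -3/4

Set L = (0, 0), P = (1, 0), M = (0, 1), K = (4, 5); any affine frame gives the same invariant.
1. J is the centroid of triangle MKL ⇒ J = (4/3, 2)
2. X is the intersection of line LM and line PJ ⇒ X = (0, -6)
X = P + t·(J−P) with t = -3, so PX:XJ = t:(1−t) = -3:4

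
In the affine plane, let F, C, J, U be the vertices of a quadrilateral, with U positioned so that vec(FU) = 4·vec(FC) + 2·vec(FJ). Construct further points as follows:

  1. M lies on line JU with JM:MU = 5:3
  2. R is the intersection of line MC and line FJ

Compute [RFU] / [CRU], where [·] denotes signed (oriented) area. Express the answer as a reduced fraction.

[RFU]:[CRU] = -52/15

Choose coordinates F = (0, 0), C = (1, 0), J = (0, 1), U = (4, 2).
1. M lies on line JU with JM:MU = 5:3 ⇒ M = (5/2, 13/8)
2. R is the intersection of line MC and line FJ ⇒ R = (0, -13/12)
2·[RFU] = -13/3, 2·[CRU] = 5/4
[RFU]:[CRU] = -13/3:5/4 = -52/15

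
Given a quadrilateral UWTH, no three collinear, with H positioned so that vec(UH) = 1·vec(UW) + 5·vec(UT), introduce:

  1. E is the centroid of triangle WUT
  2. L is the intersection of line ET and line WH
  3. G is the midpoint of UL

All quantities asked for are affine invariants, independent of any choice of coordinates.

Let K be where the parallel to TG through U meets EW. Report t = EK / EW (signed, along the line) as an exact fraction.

t = -4/5

Choose coordinates U = (0, 0), W = (1, 0), T = (0, 1), H = (1, 5).
1. E is the centroid of triangle WUT ⇒ E = (1/3, 1/3)
2. L is the intersection of line ET and line WH ⇒ L = (1, -1)
3. G is the midpoint of UL ⇒ G = (1/2, -1/2)
through U parallel to TG: direction (1/2, -3/2); meets EW at K = (-1/5, 3/5)
K = E + t·(W−E) with t = -4/5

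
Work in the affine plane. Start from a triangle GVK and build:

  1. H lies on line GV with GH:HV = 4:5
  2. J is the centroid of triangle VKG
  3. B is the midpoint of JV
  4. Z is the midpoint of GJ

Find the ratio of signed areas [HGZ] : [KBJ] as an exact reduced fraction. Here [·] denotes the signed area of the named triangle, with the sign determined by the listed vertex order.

[HGZ]:[KBJ] = 4/9

Assign G = (0, 0), V = (1, 0), K = (0, 1) — the answer is frame-independent, so this choice is without loss of generality.
1. H lies on line GV with GH:HV = 4:5 ⇒ H = (4/9, 0)
2. J is the centroid of triangle VKG ⇒ J = (1/3, 1/3)
3. B is the midpoint of JV ⇒ B = (2/3, 1/6)
4. Z is the midpoint of GJ ⇒ Z = (1/6, 1/6)
2·[HGZ] = -2/27, 2·[KBJ] = -1/6
[HGZ]:[KBJ] = -2/27:-1/6 = 4/9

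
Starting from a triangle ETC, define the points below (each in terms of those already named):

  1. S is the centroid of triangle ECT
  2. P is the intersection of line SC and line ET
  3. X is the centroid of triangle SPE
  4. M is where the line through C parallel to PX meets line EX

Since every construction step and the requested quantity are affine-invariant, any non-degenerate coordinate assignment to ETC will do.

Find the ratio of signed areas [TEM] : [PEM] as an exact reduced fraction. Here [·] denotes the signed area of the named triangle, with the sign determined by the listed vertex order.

[TEM]:[PEM] = 2

Choose coordinates E = (0, 0), T = (1, 0), C = (0, 1).
1. S is the centroid of triangle ECT ⇒ S = (1/3, 1/3)
2. P is the intersection of line SC and line ET ⇒ P = (1/2, 0)
3. X is the centroid of triangle SPE ⇒ X = (5/18, 1/9)
4. M is where the line through C parallel to PX meets line EX ⇒ M = (10/9, 4/9)
2·[TEM] = -4/9, 2·[PEM] = -2/9
[TEM]:[PEM] = -4/9:-2/9 = 2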